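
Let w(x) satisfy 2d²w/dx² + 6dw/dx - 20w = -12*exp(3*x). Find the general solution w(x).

Divide through by 2: w'' + 3w' - 10w = -6*exp(3*x).
Characteristic equation r² + 3r - 10 = 0 factors as (r - 2)(r + 5) = 0, so r = 2, -5.
Hence w_h = C1*exp(2*x) + C2*exp(-5*x).
Try w_p = A*exp(3*x). Substituting into the equation and dividing by exp(3*x) gives A = -3/4, so w_p = -3*exp(3*x)/4.

w = -3*exp(3*x)/4 + C1*exp(2*x) + C2*exp(-5*x)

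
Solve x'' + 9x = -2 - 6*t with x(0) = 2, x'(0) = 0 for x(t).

x = -2/9 - 2*t/3 + 2*sin(3*t)/9 + 20*cos(3*t)/9

Characteristic equation r² + 9 = 0 has discriminant (0)² - 4·(9) = -36 < 0, so r = ± 3i.
Hence x_h = C1*cos(3*t) + C2*sin(3*t).
For the particular solution try x_p = A0 + A1*t. Substituting and matching coefficients of each power of t gives A0 = -2/9, A1 = -2/3, so x_p = -2/9 - 2*t/3.
General solution: x = -2/9 - 2*t/3 + C1*cos(3*t) + C2*sin(3*t).
Apply the initial conditions: x(0) = -2/9 + C1 = 2 and x'(0) = -2/3 + 3*C2 = 0. Solving gives C1 = 20/9, C2 = 2/9.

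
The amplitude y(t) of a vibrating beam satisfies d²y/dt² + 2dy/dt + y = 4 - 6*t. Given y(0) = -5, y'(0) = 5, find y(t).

Characteristic equation r² + 2r + 1 = 0 has discriminant (2)² - 4·(1) = 0, so r = -1 is a repeated root.
Hence y_h = (C1 + C2*t)*exp(-t).
For the particular solution try y_p = A0 + A1*t. Substituting and matching coefficients of each power of t gives A0 = 16, A1 = -6, so y_p = 16 - 6*t.
General solution: y = 16 - 6*t + C1*exp(-t) + C2*t*exp(-t).
Apply the initial conditions: y(0) = 16 + C1 = -5 and y'(0) = -6 + C2 - C1 = 5. Solving gives C1 = -21, C2 = -10.

y = 16 - 21*exp(-t) - 6*t - 10*t*exp(-t)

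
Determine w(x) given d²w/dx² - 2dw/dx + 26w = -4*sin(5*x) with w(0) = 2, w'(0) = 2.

w = -40*cos(5*x)/101 - 4*sin(5*x)/101 - 4*exp(x)*sin(5*x)/101 + 242*cos(5*x)*exp(x)/101

Characteristic equation r² - 2r + 26 = 0 has discriminant (-2)² - 4·(26) = -100 < 0, so r = 1 ± 5i.
Hence w_h = C1*cos(5*x)*exp(x) + C2*exp(x)*sin(5*x).
Try w_p = A*cos(5*x) + B*sin(5*x). Substituting and equating the coefficients of cos(5x) and sin(5x) gives A = -40/101, B = -4/101, so w_p = -40*cos(5*x)/101 - 4*sin(5*x)/101.
General solution: w = -40*cos(5*x)/101 - 4*sin(5*x)/101 + C1*cos(5*x)*exp(x) + C2*exp(x)*sin(5*x).
Apply the initial conditions: w(0) = -40/101 + C1 = 2 and w'(0) = -20/101 + C1 + 5*C2 = 2. Solving gives C1 = 242/101, C2 = -4/101.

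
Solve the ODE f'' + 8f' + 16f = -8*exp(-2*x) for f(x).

Characteristic equation r² + 8r + 16 = 0 has discriminant (8)² - 4·(16) = 0, so r = -4 is a repeated root.
Hence f_h = (C1 + C2*x)*exp(-4*x).
Try f_p = A*exp(-2*x). Substituting into the equation and dividing by exp(-2*x) gives A = -2, so f_p = -2*exp(-2*x).

f = -2*exp(-2*x) + C1*exp(-4*x) + C2*x*exp(-4*x)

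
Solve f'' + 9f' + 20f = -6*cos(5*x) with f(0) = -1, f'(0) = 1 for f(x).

Characteristic equation r² + 9r + 20 = 0 factors as (r + 5)(r + 4) = 0, so r = -5, -4.
Hence f_h = C1*exp(-5*x) + C2*exp(-4*x).
Try f_p = A*cos(5*x) + B*sin(5*x). Substituting and equating the coefficients of cos(5x) and sin(5x) gives A = 3/205, B = -27/205, so f_p = -27*sin(5*x)/205 + 3*cos(5*x)/205.
General solution: f = -27*sin(5*x)/205 + 3*cos(5*x)/205 + C1*exp(-5*x) + C2*exp(-4*x).
Apply the initial conditions: f(0) = 3/205 + C1 + C2 = -1 and f'(0) = -27/41 - 5*C1 - 4*C2 = 1. Solving gives C1 = 12/5, C2 = -140/41.

f = -140*exp(-4*x)/41 - 27*sin(5*x)/205 + 3*cos(5*x)/205 + 12*exp(-5*x)/5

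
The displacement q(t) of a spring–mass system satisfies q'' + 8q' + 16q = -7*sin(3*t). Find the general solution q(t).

q = -49*sin(3*t)/625 + 168*cos(3*t)/625 + C1*exp(-4*t) + C2*t*exp(-4*t)

Characteristic equation r² + 8r + 16 = 0 has discriminant (8)² - 4·(16) = 0, so r = -4 is a repeated root.
Hence q_h = (C1 + C2*t)*exp(-4*t).
Try q_p = A*cos(3*t) + B*sin(3*t). Substituting and equating the coefficients of cos(3t) and sin(3t) gives A = 168/625, B = -49/625, so q_p = -49*sin(3*t)/625 + 168*cos(3*t)/625.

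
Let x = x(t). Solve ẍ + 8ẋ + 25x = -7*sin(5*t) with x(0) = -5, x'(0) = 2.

x = 7*cos(5*t)/40 - 207*cos(3*t)*exp(-4*t)/40 - 187*exp(-4*t)*sin(3*t)/30

Characteristic equation r² + 8r + 25 = 0 has discriminant (8)² - 4·(25) = -36 < 0, so r = -4 ± 3i.
Hence x_h = C1*cos(3*t)*exp(-4*t) + C2*exp(-4*t)*sin(3*t).
Try x_p = A*cos(5*t) + B*sin(5*t). Substituting and equating the coefficients of cos(5t) and sin(5t) gives A = 7/40, B = 0, so x_p = 7*cos(5*t)/40.
General solution: x = 7*cos(5*t)/40 + C1*cos(3*t)*exp(-4*t) + C2*exp(-4*t)*sin(3*t).
Apply the initial conditions: x(0) = 7/40 + C1 = -5 and x'(0) = -4*C1 + 3*C2 = 2. Solving gives C1 = -207/40, C2 = -187/30.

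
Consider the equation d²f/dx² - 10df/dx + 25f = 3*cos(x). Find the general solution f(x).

Characteristic equation r² - 10r + 25 = 0 has discriminant (-10)² - 4·(25) = 0, so r = 5 is a repeated root.
Hence f_h = (C1 + C2*x)*exp(5*x).
Try f_p = A*cos(x) + B*sin(x). Substituting and equating the coefficients of cos(x) and sin(x) gives A = 18/169, B = -15/338, so f_p = -15*sin(x)/338 + 18*cos(x)/169.

f = -15*sin(x)/338 + 18*cos(x)/169 + C1*exp(5*x) + C2*x*exp(5*x)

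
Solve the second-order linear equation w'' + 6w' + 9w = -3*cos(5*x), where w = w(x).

Characteristic equation r² + 6r + 9 = 0 has discriminant (6)² - 4·(9) = 0, so r = -3 is a repeated root.
Hence w_h = (C1 + C2*x)*exp(-3*x).
Try w_p = A*cos(5*x) + B*sin(5*x). Substituting and equating the coefficients of cos(5x) and sin(5x) gives A = 12/289, B = -45/578, so w_p = -45*sin(5*x)/578 + 12*cos(5*x)/289.

w = -45*sin(5*x)/578 + 12*cos(5*x)/289 + C1*exp(-3*x) + C2*x*exp(-3*x)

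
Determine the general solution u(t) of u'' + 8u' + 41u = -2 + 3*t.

u = -106/1681 + 3*t/41 + C1*cos(5*t)*exp(-4*t) + C2*exp(-4*t)*sin(5*t)

Characteristic equation r² + 8r + 41 = 0 has discriminant (8)² - 4·(41) = -100 < 0, so r = -4 ± 5i.
Hence u_h = C1*cos(5*t)*exp(-4*t) + C2*exp(-4*t)*sin(5*t).
For the particular solution try u_p = A0 + A1*t. Substituting and matching coefficients of each power of t gives A0 = -106/1681, A1 = 3/41, so u_p = -106/1681 + 3*t/41.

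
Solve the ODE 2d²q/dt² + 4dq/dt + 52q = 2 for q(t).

q = 1/26 + C1*cos(5*t)*exp(-t) + C2*exp(-t)*sin(5*t)

Divide through by 2: q'' + 2q' + 26q = 1.
Characteristic equation r² + 2r + 26 = 0 has discriminant (2)² - 4·(26) = -100 < 0, so r = -1 ± 5i.
Hence q_h = C1*cos(5*t)*exp(-t) + C2*exp(-t)*sin(5*t).
For the particular solution try q_p = A0. Substituting and matching coefficients of each power of t gives A0 = 1/26, so q_p = 1/26.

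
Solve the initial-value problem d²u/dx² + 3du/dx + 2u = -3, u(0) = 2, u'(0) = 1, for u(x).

Characteristic equation r² + 3r + 2 = 0 factors as (r + 1)(r + 2) = 0, so r = -1, -2.
Hence u_h = C1*exp(-x) + C2*exp(-2*x).
For the particular solution try u_p = A0. Substituting and matching coefficients of each power of x gives A0 = -3/2, so u_p = -3/2.
General solution: u = -3/2 + C1*exp(-x) + C2*exp(-2*x).
Apply the initial conditions: u(0) = -3/2 + C1 + C2 = 2 and u'(0) = -C1 - 2*C2 = 1. Solving gives C1 = 8, C2 = -9/2.

u = -3/2 + 8*exp(-x) - 9*exp(-2*x)/2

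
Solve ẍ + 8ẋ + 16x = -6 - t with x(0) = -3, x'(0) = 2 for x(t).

Characteristic equation r² + 8r + 16 = 0 has discriminant (8)² - 4·(16) = 0, so r = -4 is a repeated root.
Hence x_h = (C1 + C2*t)*exp(-4*t).
For the particular solution try x_p = A0 + A1*t. Substituting and matching coefficients of each power of t gives A0 = -11/32, A1 = -1/16, so x_p = -11/32 - t/16.
General solution: x = -11/32 - t/16 + C1*exp(-4*t) + C2*t*exp(-4*t).
Apply the initial conditions: x(0) = -11/32 + C1 = -3 and x'(0) = -1/16 + C2 - 4*C1 = 2. Solving gives C1 = -85/32, C2 = -137/16.

x = -11/32 - 85*exp(-4*t)/32 - t/16 - 137*t*exp(-4*t)/16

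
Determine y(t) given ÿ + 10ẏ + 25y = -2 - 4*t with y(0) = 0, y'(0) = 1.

y = -2/125 - 4*t/25 + 2*exp(-5*t)/125 + 31*t*exp(-5*t)/25

Characteristic equation r² + 10r + 25 = 0 has discriminant (10)² - 4·(25) = 0, so r = -5 is a repeated root.
Hence y_h = (C1 + C2*t)*exp(-5*t).
For the particular solution try y_p = A0 + A1*t. Substituting and matching coefficients of each power of t gives A0 = -2/125, A1 = -4/25, so y_p = -2/125 - 4*t/25.
General solution: y = -2/125 - 4*t/25 + C1*exp(-5*t) + C2*t*exp(-5*t).
Apply the initial conditions: y(0) = -2/125 + C1 = 0 and y'(0) = -4/25 + C2 - 5*C1 = 1. Solving gives C1 = 2/125, C2 = 31/25.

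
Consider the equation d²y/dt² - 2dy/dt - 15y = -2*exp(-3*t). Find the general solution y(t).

Characteristic equation r² - 2r - 15 = 0 factors as (r + 3)(r - 5) = 0, so r = -3, 5.
Hence y_h = C1*exp(-3*t) + C2*exp(5*t).
Since exp(-3*t) solves the homogeneous equation (r = -3 is a root of multiplicity 1), multiply the trial by t. Try y_p = A*t*exp(-3*t). Substituting into the equation and dividing by exp(-3*t) gives A = 1/4, so y_p = t*exp(-3*t)/4.

y = C1*exp(-3*t) + C2*exp(5*t) + t*exp(-3*t)/4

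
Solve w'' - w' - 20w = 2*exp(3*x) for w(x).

Characteristic equation r² - r - 20 = 0 factors as (r + 4)(r - 5) = 0, so r = -4, 5.
Hence w_h = C1*exp(-4*x) + C2*exp(5*x).
Try w_p = A*exp(3*x). Substituting into the equation and dividing by exp(3*x) gives A = -1/7, so w_p = -exp(3*x)/7.

w = -exp(3*x)/7 + C1*exp(-4*x) + C2*exp(5*x)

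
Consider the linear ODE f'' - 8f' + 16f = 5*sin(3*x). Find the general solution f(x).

Characteristic equation r² - 8r + 16 = 0 has discriminant (-8)² - 4·(16) = 0, so r = 4 is a repeated root.
Hence f_h = (C1 + C2*x)*exp(4*x).
Try f_p = A*cos(3*x) + B*sin(3*x). Substituting and equating the coefficients of cos(3x) and sin(3x) gives A = 24/125, B = 7/125, so f_p = 7*sin(3*x)/125 + 24*cos(3*x)/125.

f = 7*sin(3*x)/125 + 24*cos(3*x)/125 + C1*exp(4*x) + C2*x*exp(4*x)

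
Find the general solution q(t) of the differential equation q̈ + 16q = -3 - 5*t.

Characteristic equation r² + 16 = 0 has discriminant (0)² - 4·(16) = -64 < 0, so r = ± 4i.
Hence q_h = C1*cos(4*t) + C2*sin(4*t).
For the particular solution try q_p = A0 + A1*t. Substituting and matching coefficients of each power of t gives A0 = -3/16, A1 = -5/16, so q_p = -3/16 - 5*t/16.

q = -3/16 - 5*t/16 + C1*cos(4*t) + C2*sin(4*t)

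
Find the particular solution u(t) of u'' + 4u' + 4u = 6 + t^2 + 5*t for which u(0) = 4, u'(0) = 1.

u = 5/8 + t**2/4 + 3*t/4 + 27*exp(-2*t)/8 + 7*t*exp(-2*t)

Characteristic equation r² + 4r + 4 = 0 has discriminant (4)² - 4·(4) = 0, so r = -2 is a repeated root.
Hence u_h = (C1 + C2*t)*exp(-2*t).
For the particular solution try u_p = A0 + A1*t + A2*t^2. Substituting and matching coefficients of each power of t gives A0 = 5/8, A1 = 3/4, A2 = 1/4, so u_p = 5/8 + t^2/4 + 3*t/4.
General solution: u = 5/8 + t^2/4 + 3*t/4 + C1*exp(-2*t) + C2*t*exp(-2*t).
Apply the initial conditions: u(0) = 5/8 + C1 = 4 and u'(0) = 3/4 + C2 - 2*C1 = 1. Solving gives C1 = 27/8, C2 = 7.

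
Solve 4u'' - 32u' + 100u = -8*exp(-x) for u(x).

Divide through by 4: u'' - 8u' + 25u = -2*exp(-x).
Characteristic equation r² - 8r + 25 = 0 has discriminant (-8)² - 4·(25) = -36 < 0, so r = 4 ± 3i.
Hence u_h = C1*cos(3*x)*exp(4*x) + C2*exp(4*x)*sin(3*x).
Try u_p = A*exp(-x). Substituting into the equation and dividing by exp(-x) gives A = -1/17, so u_p = -exp(-x)/17.

u = -exp(-x)/17 + C1*cos(3*x)*exp(4*x) + C2*exp(4*x)*sin(3*x)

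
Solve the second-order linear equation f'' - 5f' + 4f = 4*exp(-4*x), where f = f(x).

f = exp(-4*x)/10 + C1*exp(4*x) + C2*exp(x)

Characteristic equation r² - 5r + 4 = 0 factors as (r - 4)(r - 1) = 0, so r = 4, 1.
Hence f_h = C1*exp(4*x) + C2*exp(x).
Try f_p = A*exp(-4*x). Substituting into the equation and dividing by exp(-4*x) gives A = 1/10, so f_p = exp(-4*x)/10.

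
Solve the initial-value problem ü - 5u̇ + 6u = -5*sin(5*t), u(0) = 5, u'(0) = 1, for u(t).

Characteristic equation r² - 5r + 6 = 0 factors as (r - 3)(r - 2) = 0, so r = 3, 2.
Hence u_h = C1*exp(3*t) + C2*exp(2*t).
Try u_p = A*cos(5*t) + B*sin(5*t). Substituting and equating the coefficients of cos(5t) and sin(5t) gives A = -125/986, B = 95/986, so u_p = -125*cos(5*t)/986 + 95*sin(5*t)/986.
General solution: u = -125*cos(5*t)/986 + 95*sin(5*t)/986 + C1*exp(3*t) + C2*exp(2*t).
Apply the initial conditions: u(0) = -125/986 + C1 + C2 = 5 and u'(0) = 475/986 + 2*C2 + 3*C1 = 1. Solving gives C1 = -331/34, C2 = 431/29.

u = -331*exp(3*t)/34 - 125*cos(5*t)/986 + 95*sin(5*t)/986 + 431*exp(2*t)/29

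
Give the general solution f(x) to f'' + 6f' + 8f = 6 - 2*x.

Characteristic equation r² + 6r + 8 = 0 factors as (r + 4)(r + 2) = 0, so r = -4, -2.
Hence f_h = C1*exp(-4*x) + C2*exp(-2*x).
For the particular solution try f_p = A0 + A1*x. Substituting and matching coefficients of each power of x gives A0 = 15/16, A1 = -1/4, so f_p = 15/16 - x/4.

f = 15/16 - x/4 + C1*exp(-4*x) + C2*exp(-2*x)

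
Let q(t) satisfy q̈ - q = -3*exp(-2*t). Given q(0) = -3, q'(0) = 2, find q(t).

q = -exp(t) - exp(-t) - exp(-2*t)

Characteristic equation r² - 1 = 0 factors as (r + 1)(r - 1) = 0, so r = -1, 1.
Hence q_h = C1*exp(-t) + C2*exp(t).
Try q_p = A*exp(-2*t). Substituting into the equation and dividing by exp(-2*t) gives A = -1, so q_p = -exp(-2*t).
General solution: q = -exp(-2*t) + C1*exp(-t) + C2*exp(t).
Apply the initial conditions: q(0) = -1 + C1 + C2 = -3 and q'(0) = 2 + C2 - C1 = 2. Solving gives C1 = -1, C2 = -1.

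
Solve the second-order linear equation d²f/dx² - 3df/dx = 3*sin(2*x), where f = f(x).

f = C2 - 3*sin(2*x)/13 + 9*cos(2*x)/26 + C1*exp(3*x)

Characteristic equation r² - 3r = 0 factors as (r - 3)r = 0, so r = 3, 0.
Hence f_h = C1*exp(3*x) + C2.
Try f_p = A*cos(2*x) + B*sin(2*x). Substituting and equating the coefficients of cos(2x) and sin(2x) gives A = 9/26, B = -3/13, so f_p = -3*sin(2*x)/13 + 9*cos(2*x)/26.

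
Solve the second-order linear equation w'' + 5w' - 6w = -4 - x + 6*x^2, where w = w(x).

Characteristic equation r² + 5r - 6 = 0 factors as (r - 1)(r + 6) = 0, so r = 1, -6.
Hence w_h = C1*exp(x) + C2*exp(-6*x).
For the particular solution try w_p = A0 + A1*x + A2*x^2. Substituting and matching coefficients of each power of x gives A0 = -11/12, A1 = -3/2, A2 = -1, so w_p = -11/12 - x^2 - 3*x/2.

w = -11/12 - x**2 - 3*x/2 + C1*exp(x) + C2*exp(-6*x)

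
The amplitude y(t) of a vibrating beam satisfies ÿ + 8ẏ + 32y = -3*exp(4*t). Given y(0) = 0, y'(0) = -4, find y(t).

y = -3*exp(4*t)/80 - 37*exp(-4*t)*sin(4*t)/40 + 3*cos(4*t)*exp(-4*t)/80

Characteristic equation r² + 8r + 32 = 0 has discriminant (8)² - 4·(32) = -64 < 0, so r = -4 ± 4i.
Hence y_h = C1*cos(4*t)*exp(-4*t) + C2*exp(-4*t)*sin(4*t).
Try y_p = A*exp(4*t). Substituting into the equation and dividing by exp(4*t) gives A = -3/80, so y_p = -3*exp(4*t)/80.
General solution: y = -3*exp(4*t)/80 + C1*cos(4*t)*exp(-4*t) + C2*exp(-4*t)*sin(4*t).
Apply the initial conditions: y(0) = -3/80 + C1 = 0 and y'(0) = -3/20 - 4*C1 + 4*C2 = -4. Solving gives C1 = 3/80, C2 = -37/40.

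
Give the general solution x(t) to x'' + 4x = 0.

x = C1*cos(2*t) + C2*sin(2*t)

Characteristic equation r² + 4 = 0 has discriminant (0)² - 4·(4) = -16 < 0, so r = ± 2i.
Hence x_h = C1*cos(2*t) + C2*sin(2*t).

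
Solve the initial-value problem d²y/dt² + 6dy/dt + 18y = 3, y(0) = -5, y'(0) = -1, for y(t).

y = 1/6 - 31*cos(3*t)*exp(-3*t)/6 - 11*exp(-3*t)*sin(3*t)/2

Characteristic equation r² + 6r + 18 = 0 has discriminant (6)² - 4·(18) = -36 < 0, so r = -3 ± 3i.
Hence y_h = C1*cos(3*t)*exp(-3*t) + C2*exp(-3*t)*sin(3*t).
For the particular solution try y_p = A0. Substituting and matching coefficients of each power of t gives A0 = 1/6, so y_p = 1/6.
General solution: y = 1/6 + C1*cos(3*t)*exp(-3*t) + C2*exp(-3*t)*sin(3*t).
Apply the initial conditions: y(0) = 1/6 + C1 = -5 and y'(0) = -3*C1 + 3*C2 = -1. Solving gives C1 = -31/6, C2 = -11/2.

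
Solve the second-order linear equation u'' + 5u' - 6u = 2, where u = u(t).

u = -1/3 + C1*exp(-6*t) + C2*exp(t)

Characteristic equation r² + 5r - 6 = 0 factors as (r + 6)(r - 1) = 0, so r = -6, 1.
Hence u_h = C1*exp(-6*t) + C2*exp(t).
For the particular solution try u_p = A0. Substituting and matching coefficients of each power of t gives A0 = -1/3, so u_p = -1/3.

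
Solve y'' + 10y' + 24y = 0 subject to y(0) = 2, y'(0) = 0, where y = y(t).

Characteristic equation r² + 10r + 24 = 0 factors as (r + 6)(r + 4) = 0, so r = -6, -4.
Hence y_h = C1*exp(-6*t) + C2*exp(-4*t).
Apply the initial conditions: y(0) = C1 + C2 = 2 and y'(0) = -6*C1 - 4*C2 = 0. Solving gives C1 = -4, C2 = 6.

y = -4*exp(-6*t) + 6*exp(-4*t)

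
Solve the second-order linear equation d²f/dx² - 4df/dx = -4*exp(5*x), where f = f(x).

Characteristic equation r² - 4r = 0 factors as (r - 4)r = 0, so r = 4, 0.
Hence f_h = C1*exp(4*x) + C2.
Try f_p = A*exp(5*x). Substituting into the equation and dividing by exp(5*x) gives A = -4/5, so f_p = -4*exp(5*x)/5.

f = C2 - 4*exp(5*x)/5 + C1*exp(4*x)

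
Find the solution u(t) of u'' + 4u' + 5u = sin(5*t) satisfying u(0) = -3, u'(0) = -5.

Characteristic equation r² + 4r + 5 = 0 has discriminant (4)² - 4·(5) = -4 < 0, so r = -2 ± i.
Hence u_h = C1*cos(t)*exp(-2*t) + C2*exp(-2*t)*sin(t).
Try u_p = A*cos(5*t) + B*sin(5*t). Substituting and equating the coefficients of cos(5t) and sin(5t) gives A = -1/40, B = -1/40, so u_p = -cos(5*t)/40 - sin(5*t)/40.
General solution: u = -cos(5*t)/40 - sin(5*t)/40 + C1*cos(t)*exp(-2*t) + C2*exp(-2*t)*sin(t).
Apply the initial conditions: u(0) = -1/40 + C1 = -3 and u'(0) = -1/8 + C2 - 2*C1 = -5. Solving gives C1 = -119/40, C2 = -433/40.

u = -cos(5*t)/40 - sin(5*t)/40 - 433*exp(-2*t)*sin(t)/40 - 119*cos(t)*exp(-2*t)/40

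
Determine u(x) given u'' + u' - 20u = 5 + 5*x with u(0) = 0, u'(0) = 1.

Characteristic equation r² + r - 20 = 0 factors as (r - 4)(r + 5) = 0, so r = 4, -5.
Hence u_h = C1*exp(4*x) + C2*exp(-5*x).
For the particular solution try u_p = A0 + A1*x. Substituting and matching coefficients of each power of x gives A0 = -21/80, A1 = -1/4, so u_p = -21/80 - x/4.
General solution: u = -21/80 - x/4 + C1*exp(4*x) + C2*exp(-5*x).
Apply the initial conditions: u(0) = -21/80 + C1 + C2 = 0 and u'(0) = -1/4 - 5*C2 + 4*C1 = 1. Solving gives C1 = 41/144, C2 = -1/45.

u = -21/80 - x/4 - exp(-5*x)/45 + 41*exp(4*x)/144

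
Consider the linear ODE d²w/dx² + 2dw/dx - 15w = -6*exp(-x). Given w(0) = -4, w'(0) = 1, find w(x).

w = -41*exp(3*x)/16 - 29*exp(-5*x)/16 + 3*exp(-x)/8

Characteristic equation r² + 2r - 15 = 0 factors as (r - 3)(r + 5) = 0, so r = 3, -5.
Hence w_h = C1*exp(3*x) + C2*exp(-5*x).
Try w_p = A*exp(-x). Substituting into the equation and dividing by exp(-x) gives A = 3/8, so w_p = 3*exp(-x)/8.
General solution: w = 3*exp(-x)/8 + C1*exp(3*x) + C2*exp(-5*x).
Apply the initial conditions: w(0) = 3/8 + C1 + C2 = -4 and w'(0) = -3/8 - 5*C2 + 3*C1 = 1. Solving gives C1 = -41/16, C2 = -29/16.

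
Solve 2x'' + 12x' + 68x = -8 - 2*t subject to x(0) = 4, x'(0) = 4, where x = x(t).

x = -65/578 - t/34 + 946*exp(-3*t)*sin(5*t)/289 + 2377*cos(5*t)*exp(-3*t)/578

Divide through by 2: x'' + 6x' + 34x = -4 - t.
Characteristic equation r² + 6r + 34 = 0 has discriminant (6)² - 4·(34) = -100 < 0, so r = -3 ± 5i.
Hence x_h = C1*cos(5*t)*exp(-3*t) + C2*exp(-3*t)*sin(5*t).
For the particular solution try x_p = A0 + A1*t. Substituting and matching coefficients of each power of t gives A0 = -65/578, A1 = -1/34, so x_p = -65/578 - t/34.
General solution: x = -65/578 - t/34 + C1*cos(5*t)*exp(-3*t) + C2*exp(-3*t)*sin(5*t).
Apply the initial conditions: x(0) = -65/578 + C1 = 4 and x'(0) = -1/34 - 3*C1 + 5*C2 = 4. Solving gives C1 = 2377/578, C2 = 946/289.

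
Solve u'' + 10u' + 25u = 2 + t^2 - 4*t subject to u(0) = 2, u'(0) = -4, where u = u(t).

Characteristic equation r² + 10r + 25 = 0 has discriminant (10)² - 4·(25) = 0, so r = -5 is a repeated root.
Hence u_h = (C1 + C2*t)*exp(-5*t).
For the particular solution try u_p = A0 + A1*t + A2*t^2. Substituting and matching coefficients of each power of t gives A0 = 96/625, A1 = -24/125, A2 = 1/25, so u_p = 96/625 - 24*t/125 + t^2/25.
General solution: u = 96/625 - 24*t/125 + t^2/25 + C1*exp(-5*t) + C2*t*exp(-5*t).
Apply the initial conditions: u(0) = 96/625 + C1 = 2 and u'(0) = -24/125 + C2 - 5*C1 = -4. Solving gives C1 = 1154/625, C2 = 678/125.

u = 96/625 - 24*t/125 + t**2/25 + 1154*exp(-5*t)/625 + 678*t*exp(-5*t)/125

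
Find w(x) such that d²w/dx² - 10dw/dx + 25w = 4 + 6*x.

Characteristic equation r² - 10r + 25 = 0 has discriminant (-10)² - 4·(25) = 0, so r = 5 is a repeated root.
Hence w_h = (C1 + C2*x)*exp(5*x).
For the particular solution try w_p = A0 + A1*x. Substituting and matching coefficients of each power of x gives A0 = 32/125, A1 = 6/25, so w_p = 32/125 + 6*x/25.

w = 32/125 + 6*x/25 + C1*exp(5*x) + C2*x*exp(5*x)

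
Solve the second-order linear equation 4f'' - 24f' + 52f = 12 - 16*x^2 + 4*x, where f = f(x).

f = 401/2197 - 35*x/169 - 4*x**2/13 + C1*cos(2*x)*exp(3*x) + C2*exp(3*x)*sin(2*x)

Divide through by 4: f'' - 6f' + 13f = 3 + x - 4*x^2.
Characteristic equation r² - 6r + 13 = 0 has discriminant (-6)² - 4·(13) = -16 < 0, so r = 3 ± 2i.
Hence f_h = C1*cos(2*x)*exp(3*x) + C2*exp(3*x)*sin(2*x).
For the particular solution try f_p = A0 + A1*x + A2*x^2. Substituting and matching coefficients of each power of x gives A0 = 401/2197, A1 = -35/169, A2 = -4/13, so f_p = 401/2197 - 35*x/169 - 4*x^2/13.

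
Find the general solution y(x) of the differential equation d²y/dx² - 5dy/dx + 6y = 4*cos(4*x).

Characteristic equation r² - 5r + 6 = 0 factors as (r - 3)(r - 2) = 0, so r = 3, 2.
Hence y_h = C1*exp(3*x) + C2*exp(2*x).
Try y_p = A*cos(4*x) + B*sin(4*x). Substituting and equating the coefficients of cos(4x) and sin(4x) gives A = -2/25, B = -4/25, so y_p = -4*sin(4*x)/25 - 2*cos(4*x)/25.

y = -4*sin(4*x)/25 - 2*cos(4*x)/25 + C1*exp(3*x) + C2*exp(2*x)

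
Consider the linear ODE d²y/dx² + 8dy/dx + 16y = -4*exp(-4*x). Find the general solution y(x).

y = C1*exp(-4*x) - 2*x**2*exp(-4*x) + C2*x*exp(-4*x)

Characteristic equation r² + 8r + 16 = 0 has discriminant (8)² - 4·(16) = 0, so r = -4 is a repeated root.
Hence y_h = (C1 + C2*x)*exp(-4*x).
Since exp(-4*x) solves the homogeneous equation (r = -4 is a root of multiplicity 2), multiply the trial by x^2. Try y_p = A*x^2*exp(-4*x). Substituting into the equation and dividing by exp(-4*x) gives A = -2, so y_p = -2*x^2*exp(-4*x).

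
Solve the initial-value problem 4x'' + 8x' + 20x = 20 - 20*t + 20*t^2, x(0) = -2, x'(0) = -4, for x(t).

Divide through by 4: x'' + 2x' + 5x = 5 - 5*t + 5*t^2.
Characteristic equation r² + 2r + 5 = 0 has discriminant (2)² - 4·(5) = -16 < 0, so r = -1 ± 2i.
Hence x_h = C1*cos(2*t)*exp(-t) + C2*exp(-t)*sin(2*t).
For the particular solution try x_p = A0 + A1*t + A2*t^2. Substituting and matching coefficients of each power of t gives A0 = 33/25, A1 = -9/5, A2 = 1, so x_p = 33/25 + t^2 - 9*t/5.
General solution: x = 33/25 + t^2 - 9*t/5 + C1*cos(2*t)*exp(-t) + C2*exp(-t)*sin(2*t).
Apply the initial conditions: x(0) = 33/25 + C1 = -2 and x'(0) = -9/5 - C1 + 2*C2 = -4. Solving gives C1 = -83/25, C2 = -69/25.

x = 33/25 + t**2 - 9*t/5 - 83*cos(2*t)*exp(-t)/25 - 69*exp(-t)*sin(2*t)/25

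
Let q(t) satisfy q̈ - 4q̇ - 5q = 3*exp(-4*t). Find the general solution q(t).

q = exp(-4*t)/9 + C1*exp(-t) + C2*exp(5*t)

Characteristic equation r² - 4r - 5 = 0 factors as (r + 1)(r - 5) = 0, so r = -1, 5.
Hence q_h = C1*exp(-t) + C2*exp(5*t).
Try q_p = A*exp(-4*t). Substituting into the equation and dividing by exp(-4*t) gives A = 1/9, so q_p = exp(-4*t)/9.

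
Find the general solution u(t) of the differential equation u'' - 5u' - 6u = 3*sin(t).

u = -21*sin(t)/74 + 15*cos(t)/74 + C1*exp(-t) + C2*exp(6*t)

Characteristic equation r² - 5r - 6 = 0 factors as (r + 1)(r - 6) = 0, so r = -1, 6.
Hence u_h = C1*exp(-t) + C2*exp(6*t).
Try u_p = A*cos(t) + B*sin(t). Substituting and equating the coefficients of cos(t) and sin(t) gives A = 15/74, B = -21/74, so u_p = -21*sin(t)/74 + 15*cos(t)/74.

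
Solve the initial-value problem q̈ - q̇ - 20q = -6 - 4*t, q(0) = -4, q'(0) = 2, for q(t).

Characteristic equation r² - r - 20 = 0 factors as (r + 4)(r - 5) = 0, so r = -4, 5.
Hence q_h = C1*exp(-4*t) + C2*exp(5*t).
For the particular solution try q_p = A0 + A1*t. Substituting and matching coefficients of each power of t gives A0 = 29/100, A1 = 1/5, so q_p = 29/100 + t/5.
General solution: q = 29/100 + t/5 + C1*exp(-4*t) + C2*exp(5*t).
Apply the initial conditions: q(0) = 29/100 + C1 + C2 = -4 and q'(0) = 1/5 - 4*C1 + 5*C2 = 2. Solving gives C1 = -31/12, C2 = -128/75.

q = 29/100 - 128*exp(5*t)/75 - 31*exp(-4*t)/12 + t/5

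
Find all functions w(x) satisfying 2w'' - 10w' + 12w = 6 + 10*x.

w = 43/36 + 5*x/6 + C1*exp(3*x) + C2*exp(2*x)

Divide through by 2: w'' - 5w' + 6w = 3 + 5*x.
Characteristic equation r² - 5r + 6 = 0 factors as (r - 3)(r - 2) = 0, so r = 3, 2.
Hence w_h = C1*exp(3*x) + C2*exp(2*x).
For the particular solution try w_p = A0 + A1*x. Substituting and matching coefficients of each power of x gives A0 = 43/36, A1 = 5/6, so w_p = 43/36 + 5*x/6.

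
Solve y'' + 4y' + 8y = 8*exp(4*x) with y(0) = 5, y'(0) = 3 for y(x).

y = exp(4*x)/5 + 24*cos(2*x)*exp(-2*x)/5 + 59*exp(-2*x)*sin(2*x)/10

Characteristic equation r² + 4r + 8 = 0 has discriminant (4)² - 4·(8) = -16 < 0, so r = -2 ± 2i.
Hence y_h = C1*cos(2*x)*exp(-2*x) + C2*exp(-2*x)*sin(2*x).
Try y_p = A*exp(4*x). Substituting into the equation and dividing by exp(4*x) gives A = 1/5, so y_p = exp(4*x)/5.
General solution: y = exp(4*x)/5 + C1*cos(2*x)*exp(-2*x) + C2*exp(-2*x)*sin(2*x).
Apply the initial conditions: y(0) = 1/5 + C1 = 5 and y'(0) = 4/5 - 2*C1 + 2*C2 = 3. Solving gives C1 = 24/5, C2 = 59/10.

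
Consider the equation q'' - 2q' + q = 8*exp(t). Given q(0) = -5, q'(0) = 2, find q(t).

Characteristic equation r² - 2r + 1 = 0 has discriminant (-2)² - 4·(1) = 0, so r = 1 is a repeated root.
Hence q_h = (C1 + C2*t)*exp(t).
Since exp(t) solves the homogeneous equation (r = 1 is a root of multiplicity 2), multiply the trial by t^2. Try q_p = A*t^2*exp(t). Substituting into the equation and dividing by exp(t) gives A = 4, so q_p = 4*t^2*exp(t).
General solution: q = C1*exp(t) + 4*t^2*exp(t) + C2*t*exp(t).
Apply the initial conditions: q(0) = C1 = -5 and q'(0) = C1 + C2 = 2. Solving gives C1 = -5, C2 = 7.

q = -5*exp(t) + 4*t**2*exp(t) + 7*t*exp(t)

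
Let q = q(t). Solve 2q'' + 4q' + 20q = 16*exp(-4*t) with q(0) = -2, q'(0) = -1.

Divide through by 2: q'' + 2q' + 10q = 8*exp(-4*t).
Characteristic equation r² + 2r + 10 = 0 has discriminant (2)² - 4·(10) = -36 < 0, so r = -1 ± 3i.
Hence q_h = C1*cos(3*t)*exp(-t) + C2*exp(-t)*sin(3*t).
Try q_p = A*exp(-4*t). Substituting into the equation and dividing by exp(-4*t) gives A = 4/9, so q_p = 4*exp(-4*t)/9.
General solution: q = 4*exp(-4*t)/9 + C1*cos(3*t)*exp(-t) + C2*exp(-t)*sin(3*t).
Apply the initial conditions: q(0) = 4/9 + C1 = -2 and q'(0) = -16/9 - C1 + 3*C2 = -1. Solving gives C1 = -22/9, C2 = -5/9.

q = 4*exp(-4*t)/9 - 22*cos(3*t)*exp(-t)/9 - 5*exp(-t)*sin(3*t)/9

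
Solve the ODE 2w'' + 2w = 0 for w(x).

Divide through by 2: w'' + w = 0.
Characteristic equation r² + 1 = 0 has discriminant (0)² - 4·(1) = -4 < 0, so r = ± i.
Hence w_h = C1*cos(x) + C2*sin(x).

w = C1*cos(x) + C2*sin(x)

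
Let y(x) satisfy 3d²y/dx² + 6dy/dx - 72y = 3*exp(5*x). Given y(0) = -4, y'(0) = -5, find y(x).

Divide through by 3: y'' + 2y' - 24y = exp(5*x).
Characteristic equation r² + 2r - 24 = 0 factors as (r - 4)(r + 6) = 0, so r = 4, -6.
Hence y_h = C1*exp(4*x) + C2*exp(-6*x).
Try y_p = A*exp(5*x). Substituting into the equation and dividing by exp(5*x) gives A = 1/11, so y_p = exp(5*x)/11.
General solution: y = exp(5*x)/11 + C1*exp(4*x) + C2*exp(-6*x).
Apply the initial conditions: y(0) = 1/11 + C1 + C2 = -4 and y'(0) = 5/11 - 6*C2 + 4*C1 = -5. Solving gives C1 = -3, C2 = -12/11.

y = -3*exp(4*x) - 12*exp(-6*x)/11 + exp(5*x)/11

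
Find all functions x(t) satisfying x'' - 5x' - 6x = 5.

x = -5/6 + C1*exp(-t) + C2*exp(6*t)

Characteristic equation r² - 5r - 6 = 0 factors as (r + 1)(r - 6) = 0, so r = -1, 6.
Hence x_h = C1*exp(-t) + C2*exp(6*t).
For the particular solution try x_p = A0. Substituting and matching coefficients of each power of t gives A0 = -5/6, so x_p = -5/6.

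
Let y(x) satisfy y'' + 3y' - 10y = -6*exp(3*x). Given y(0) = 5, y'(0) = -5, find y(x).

Characteristic equation r² + 3r - 10 = 0 factors as (r - 2)(r + 5) = 0, so r = 2, -5.
Hence y_h = C1*exp(2*x) + C2*exp(-5*x).
Try y_p = A*exp(3*x). Substituting into the equation and dividing by exp(3*x) gives A = -3/4, so y_p = -3*exp(3*x)/4.
General solution: y = -3*exp(3*x)/4 + C1*exp(2*x) + C2*exp(-5*x).
Apply the initial conditions: y(0) = -3/4 + C1 + C2 = 5 and y'(0) = -9/4 - 5*C2 + 2*C1 = -5. Solving gives C1 = 26/7, C2 = 57/28.

y = -3*exp(3*x)/4 + 26*exp(2*x)/7 + 57*exp(-5*x)/28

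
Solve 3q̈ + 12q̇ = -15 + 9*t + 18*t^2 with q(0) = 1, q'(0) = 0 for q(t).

Divide through by 3: q'' + 4q' = -5 + 3*t + 6*t^2.
Characteristic equation r² + 4r = 0 factors as (r + 4)r = 0, so r = -4, 0.
Hence q_h = C1*exp(-4*t) + C2.
Since 0 is a characteristic root (multiplicity 1), multiply the polynomial trial by t: try q_p = t*(A0 + A1*t + A2*t^2). Substituting and matching coefficients of each power of t gives A0 = -5/4, A1 = 0, A2 = 1/2, so q_p = t^3/2 - 5*t/4.
General solution: q = C2 + t^3/2 - 5*t/4 + C1*exp(-4*t).
Apply the initial conditions: q(0) = C1 + C2 = 1 and q'(0) = -5/4 - 4*C1 = 0. Solving gives C1 = -5/16, C2 = 21/16.

q = 21/16 + t**3/2 - 5*t/4 - 5*exp(-4*t)/16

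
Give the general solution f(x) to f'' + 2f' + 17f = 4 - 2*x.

Characteristic equation r² + 2r + 17 = 0 has discriminant (2)² - 4·(17) = -64 < 0, so r = -1 ± 4i.
Hence f_h = C1*cos(4*x)*exp(-x) + C2*exp(-x)*sin(4*x).
For the particular solution try f_p = A0 + A1*x. Substituting and matching coefficients of each power of x gives A0 = 72/289, A1 = -2/17, so f_p = 72/289 - 2*x/17.

f = 72/289 - 2*x/17 + C1*cos(4*x)*exp(-x) + C2*exp(-x)*sin(4*x)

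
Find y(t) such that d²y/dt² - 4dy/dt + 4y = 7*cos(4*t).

y = -21*cos(4*t)/100 - 7*sin(4*t)/25 + C1*exp(2*t) + C2*t*exp(2*t)

Characteristic equation r² - 4r + 4 = 0 has discriminant (-4)² - 4·(4) = 0, so r = 2 is a repeated root.
Hence y_h = (C1 + C2*t)*exp(2*t).
Try y_p = A*cos(4*t) + B*sin(4*t). Substituting and equating the coefficients of cos(4t) and sin(4t) gives A = -21/100, B = -7/25, so y_p = -21*cos(4*t)/100 - 7*sin(4*t)/25.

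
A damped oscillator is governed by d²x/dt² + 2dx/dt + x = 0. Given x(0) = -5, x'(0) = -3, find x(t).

x = -5*exp(-t) - 8*t*exp(-t)

Characteristic equation r² + 2r + 1 = 0 has discriminant (2)² - 4·(1) = 0, so r = -1 is a repeated root.
Hence x_h = (C1 + C2*t)*exp(-t).
Apply the initial conditions: x(0) = C1 = -5 and x'(0) = C2 - C1 = -3. Solving gives C1 = -5, C2 = -8.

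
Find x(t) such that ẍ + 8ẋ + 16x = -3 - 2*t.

x = -1/8 - t/8 + C1*exp(-4*t) + C2*t*exp(-4*t)

Characteristic equation r² + 8r + 16 = 0 has discriminant (8)² - 4·(16) = 0, so r = -4 is a repeated root.
Hence x_h = (C1 + C2*t)*exp(-4*t).
For the particular solution try x_p = A0 + A1*t. Substituting and matching coefficients of each power of t gives A0 = -1/8, A1 = -1/8, so x_p = -1/8 - t/8.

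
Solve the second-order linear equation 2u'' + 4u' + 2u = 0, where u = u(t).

u = C1*exp(-t) + C2*t*exp(-t)

Divide through by 2: u'' + 2u' + u = 0.
Characteristic equation r² + 2r + 1 = 0 has discriminant (2)² - 4·(1) = 0, so r = -1 is a repeated root.
Hence u_h = (C1 + C2*t)*exp(-t).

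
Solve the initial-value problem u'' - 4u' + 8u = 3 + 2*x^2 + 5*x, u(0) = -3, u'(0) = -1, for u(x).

u = 3/4 + x**2/4 + 7*x/8 - 15*cos(2*x)*exp(2*x)/4 + 45*exp(2*x)*sin(2*x)/16

Characteristic equation r² - 4r + 8 = 0 has discriminant (-4)² - 4·(8) = -16 < 0, so r = 2 ± 2i.
Hence u_h = C1*cos(2*x)*exp(2*x) + C2*exp(2*x)*sin(2*x).
For the particular solution try u_p = A0 + A1*x + A2*x^2. Substituting and matching coefficients of each power of x gives A0 = 3/4, A1 = 7/8, A2 = 1/4, so u_p = 3/4 + x^2/4 + 7*x/8.
General solution: u = 3/4 + x^2/4 + 7*x/8 + C1*cos(2*x)*exp(2*x) + C2*exp(2*x)*sin(2*x).
Apply the initial conditions: u(0) = 3/4 + C1 = -3 and u'(0) = 7/8 + 2*C1 + 2*C2 = -1. Solving gives C1 = -15/4, C2 = 45/16.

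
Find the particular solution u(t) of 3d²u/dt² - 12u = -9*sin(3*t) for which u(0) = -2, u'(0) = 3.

Divide through by 3: u'' - 4u = -3*sin(3*t).
Characteristic equation r² - 4 = 0 factors as (r + 2)(r - 2) = 0, so r = -2, 2.
Hence u_h = C1*exp(-2*t) + C2*exp(2*t).
Try u_p = A*cos(3*t) + B*sin(3*t). Substituting and equating the coefficients of cos(3t) and sin(3t) gives A = 0, B = 3/13, so u_p = 3*sin(3*t)/13.
General solution: u = 3*sin(3*t)/13 + C1*exp(-2*t) + C2*exp(2*t).
Apply the initial conditions: u(0) = C1 + C2 = -2 and u'(0) = 9/13 - 2*C1 + 2*C2 = 3. Solving gives C1 = -41/26, C2 = -11/26.

u = -41*exp(-2*t)/26 - 11*exp(2*t)/26 + 3*sin(3*t)/13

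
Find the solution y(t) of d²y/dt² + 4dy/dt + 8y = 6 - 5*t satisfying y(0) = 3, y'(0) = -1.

Characteristic equation r² + 4r + 8 = 0 has discriminant (4)² - 4·(8) = -16 < 0, so r = -2 ± 2i.
Hence y_h = C1*cos(2*t)*exp(-2*t) + C2*exp(-2*t)*sin(2*t).
For the particular solution try y_p = A0 + A1*t. Substituting and matching coefficients of each power of t gives A0 = 17/16, A1 = -5/8, so y_p = 17/16 - 5*t/8.
General solution: y = 17/16 - 5*t/8 + C1*cos(2*t)*exp(-2*t) + C2*exp(-2*t)*sin(2*t).
Apply the initial conditions: y(0) = 17/16 + C1 = 3 and y'(0) = -5/8 - 2*C1 + 2*C2 = -1. Solving gives C1 = 31/16, C2 = 7/4.

y = 17/16 - 5*t/8 + 7*exp(-2*t)*sin(2*t)/4 + 31*cos(2*t)*exp(-2*t)/16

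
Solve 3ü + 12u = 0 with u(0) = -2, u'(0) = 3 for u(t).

Divide through by 3: u'' + 4u = 0.
Characteristic equation r² + 4 = 0 has discriminant (0)² - 4·(4) = -16 < 0, so r = ± 2i.
Hence u_h = C1*cos(2*t) + C2*sin(2*t).
Apply the initial conditions: u(0) = C1 = -2 and u'(0) = 2*C2 = 3. Solving gives C1 = -2, C2 = 3/2.

u = -2*cos(2*t) + 3*sin(2*t)/2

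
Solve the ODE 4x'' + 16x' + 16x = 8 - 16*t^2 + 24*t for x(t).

x = -5/2 - t**2 + 7*t/2 + C1*exp(-2*t) + C2*t*exp(-2*t)

Divide through by 4: x'' + 4x' + 4x = 2 - 4*t^2 + 6*t.
Characteristic equation r² + 4r + 4 = 0 has discriminant (4)² - 4·(4) = 0, so r = -2 is a repeated root.
Hence x_h = (C1 + C2*t)*exp(-2*t).
For the particular solution try x_p = A0 + A1*t + A2*t^2. Substituting and matching coefficients of each power of t gives A0 = -5/2, A1 = 7/2, A2 = -1, so x_p = -5/2 - t^2 + 7*t/2.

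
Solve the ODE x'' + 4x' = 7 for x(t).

x = C2 + 7*t/4 + C1*exp(-4*t)

Characteristic equation r² + 4r = 0 factors as (r + 4)r = 0, so r = -4, 0.
Hence x_h = C1*exp(-4*t) + C2.
Since 1 solves the homogeneous equation (r = 0 is a root of multiplicity 1), multiply the trial by t. Try x_p = A*t. Substituting into the equation and dividing by 1 gives A = 7/4, so x_p = 7*t/4.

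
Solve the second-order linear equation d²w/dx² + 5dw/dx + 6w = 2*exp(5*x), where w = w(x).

Characteristic equation r² + 5r + 6 = 0 factors as (r + 2)(r + 3) = 0, so r = -2, -3.
Hence w_h = C1*exp(-2*x) + C2*exp(-3*x).
Try w_p = A*exp(5*x). Substituting into the equation and dividing by exp(5*x) gives A = 1/28, so w_p = exp(5*x)/28.

w = exp(5*x)/28 + C1*exp(-2*x) + C2*exp(-3*x)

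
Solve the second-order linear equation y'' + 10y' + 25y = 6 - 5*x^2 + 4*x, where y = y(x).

y = 16/125 - x**2/5 + 8*x/25 + C1*exp(-5*x) + C2*x*exp(-5*x)

Characteristic equation r² + 10r + 25 = 0 has discriminant (10)² - 4·(25) = 0, so r = -5 is a repeated root.
Hence y_h = (C1 + C2*x)*exp(-5*x).
For the particular solution try y_p = A0 + A1*x + A2*x^2. Substituting and matching coefficients of each power of x gives A0 = 16/125, A1 = 8/25, A2 = -1/5, so y_p = 16/125 - x^2/5 + 8*x/25.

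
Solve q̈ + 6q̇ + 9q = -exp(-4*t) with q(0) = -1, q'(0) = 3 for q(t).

q = -exp(-4*t) - t*exp(-3*t)

Characteristic equation r² + 6r + 9 = 0 has discriminant (6)² - 4·(9) = 0, so r = -3 is a repeated root.
Hence q_h = (C1 + C2*t)*exp(-3*t).
Try q_p = A*exp(-4*t). Substituting into the equation and dividing by exp(-4*t) gives A = -1, so q_p = -exp(-4*t).
General solution: q = -exp(-4*t) + C1*exp(-3*t) + C2*t*exp(-3*t).
Apply the initial conditions: q(0) = -1 + C1 = -1 and q'(0) = 4 + C2 - 3*C1 = 3. Solving gives C1 = 0, C2 = -1.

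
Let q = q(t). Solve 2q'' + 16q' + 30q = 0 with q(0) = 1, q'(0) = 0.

Divide through by 2: q'' + 8q' + 15q = 0.
Characteristic equation r² + 8r + 15 = 0 factors as (r + 3)(r + 5) = 0, so r = -3, -5.
Hence q_h = C1*exp(-3*t) + C2*exp(-5*t).
Apply the initial conditions: q(0) = C1 + C2 = 1 and q'(0) = -5*C2 - 3*C1 = 0. Solving gives C1 = 5/2, C2 = -3/2.

q = -3*exp(-5*t)/2 + 5*exp(-3*t)/2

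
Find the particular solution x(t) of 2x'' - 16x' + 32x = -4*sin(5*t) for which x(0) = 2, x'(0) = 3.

Divide through by 2: x'' - 8x' + 16x = -2*sin(5*t).
Characteristic equation r² - 8r + 16 = 0 has discriminant (-8)² - 4·(16) = 0, so r = 4 is a repeated root.
Hence x_h = (C1 + C2*t)*exp(4*t).
Try x_p = A*cos(5*t) + B*sin(5*t). Substituting and equating the coefficients of cos(5t) and sin(5t) gives A = -80/1681, B = 18/1681, so x_p = -80*cos(5*t)/1681 + 18*sin(5*t)/1681.
General solution: x = -80*cos(5*t)/1681 + 18*sin(5*t)/1681 + C1*exp(4*t) + C2*t*exp(4*t).
Apply the initial conditions: x(0) = -80/1681 + C1 = 2 and x'(0) = 90/1681 + C2 + 4*C1 = 3. Solving gives C1 = 3442/1681, C2 = -215/41.

x = -80*cos(5*t)/1681 + 18*sin(5*t)/1681 + 3442*exp(4*t)/1681 - 215*t*exp(4*t)/41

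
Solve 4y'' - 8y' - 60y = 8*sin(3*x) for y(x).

y = -4*sin(3*x)/51 + cos(3*x)/51 + C1*exp(-3*x) + C2*exp(5*x)

Divide through by 4: y'' - 2y' - 15y = 2*sin(3*x).
Characteristic equation r² - 2r - 15 = 0 factors as (r + 3)(r - 5) = 0, so r = -3, 5.
Hence y_h = C1*exp(-3*x) + C2*exp(5*x).
Try y_p = A*cos(3*x) + B*sin(3*x). Substituting and equating the coefficients of cos(3x) and sin(3x) gives A = 1/51, B = -4/51, so y_p = -4*sin(3*x)/51 + cos(3*x)/51.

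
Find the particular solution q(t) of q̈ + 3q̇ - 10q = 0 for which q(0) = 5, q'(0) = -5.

Characteristic equation r² + 3r - 10 = 0 factors as (r - 2)(r + 5) = 0, so r = 2, -5.
Hence q_h = C1*exp(2*t) + C2*exp(-5*t).
Apply the initial conditions: q(0) = C1 + C2 = 5 and q'(0) = -5*C2 + 2*C1 = -5. Solving gives C1 = 20/7, C2 = 15/7.

q = 15*exp(-5*t)/7 + 20*exp(2*t)/7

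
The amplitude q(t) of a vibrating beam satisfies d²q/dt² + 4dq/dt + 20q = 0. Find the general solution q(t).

Characteristic equation r² + 4r + 20 = 0 has discriminant (4)² - 4·(20) = -64 < 0, so r = -2 ± 4i.
Hence q_h = C1*cos(4*t)*exp(-2*t) + C2*exp(-2*t)*sin(4*t).

q = C1*cos(4*t)*exp(-2*t) + C2*exp(-2*t)*sin(4*t)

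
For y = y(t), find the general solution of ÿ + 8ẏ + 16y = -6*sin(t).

Characteristic equation r² + 8r + 16 = 0 has discriminant (8)² - 4·(16) = 0, so r = -4 is a repeated root.
Hence y_h = (C1 + C2*t)*exp(-4*t).
Try y_p = A*cos(t) + B*sin(t). Substituting and equating the coefficients of cos(t) and sin(t) gives A = 48/289, B = -90/289, so y_p = -90*sin(t)/289 + 48*cos(t)/289.

y = -90*sin(t)/289 + 48*cos(t)/289 + C1*exp(-4*t) + C2*t*exp(-4*t)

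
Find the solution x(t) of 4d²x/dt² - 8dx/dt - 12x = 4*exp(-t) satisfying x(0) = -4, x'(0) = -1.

x = -45*exp(-t)/16 - 19*exp(3*t)/16 - t*exp(-t)/4

Divide through by 4: x'' - 2x' - 3x = exp(-t).
Characteristic equation r² - 2r - 3 = 0 factors as (r + 1)(r - 3) = 0, so r = -1, 3.
Hence x_h = C1*exp(-t) + C2*exp(3*t).
Since exp(-t) solves the homogeneous equation (r = -1 is a root of multiplicity 1), multiply the trial by t. Try x_p = A*t*exp(-t). Substituting into the equation and dividing by exp(-t) gives A = -1/4, so x_p = -t*exp(-t)/4.
General solution: x = C1*exp(-t) + C2*exp(3*t) - t*exp(-t)/4.
Apply the initial conditions: x(0) = C1 + C2 = -4 and x'(0) = -1/4 - C1 + 3*C2 = -1. Solving gives C1 = -45/16, C2 = -19/16.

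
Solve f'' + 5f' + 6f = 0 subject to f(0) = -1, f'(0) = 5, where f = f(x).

Characteristic equation r² + 5r + 6 = 0 factors as (r + 2)(r + 3) = 0, so r = -2, -3.
Hence f_h = C1*exp(-2*x) + C2*exp(-3*x).
Apply the initial conditions: f(0) = C1 + C2 = -1 and f'(0) = -3*C2 - 2*C1 = 5. Solving gives C1 = 2, C2 = -3.

f = -3*exp(-3*x) + 2*exp(-2*x)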